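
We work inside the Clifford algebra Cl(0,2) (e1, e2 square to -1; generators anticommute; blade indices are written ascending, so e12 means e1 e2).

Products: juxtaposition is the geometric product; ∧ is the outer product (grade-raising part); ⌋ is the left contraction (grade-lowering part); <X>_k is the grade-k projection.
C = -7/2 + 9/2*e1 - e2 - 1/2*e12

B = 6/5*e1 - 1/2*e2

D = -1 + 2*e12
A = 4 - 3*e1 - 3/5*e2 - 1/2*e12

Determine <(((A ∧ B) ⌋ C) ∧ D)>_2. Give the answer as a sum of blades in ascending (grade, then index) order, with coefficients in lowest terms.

step 1: 24/5*e1 - 2*e2 + 111/50*e12
step 2: -2249/100 + e1 + 12/5*e2
step 3: 2249/100 - e1 - 12/5*e2 - 2249/50*e12
step 4: -2249/50*e12
Answer: -2249/50*e12


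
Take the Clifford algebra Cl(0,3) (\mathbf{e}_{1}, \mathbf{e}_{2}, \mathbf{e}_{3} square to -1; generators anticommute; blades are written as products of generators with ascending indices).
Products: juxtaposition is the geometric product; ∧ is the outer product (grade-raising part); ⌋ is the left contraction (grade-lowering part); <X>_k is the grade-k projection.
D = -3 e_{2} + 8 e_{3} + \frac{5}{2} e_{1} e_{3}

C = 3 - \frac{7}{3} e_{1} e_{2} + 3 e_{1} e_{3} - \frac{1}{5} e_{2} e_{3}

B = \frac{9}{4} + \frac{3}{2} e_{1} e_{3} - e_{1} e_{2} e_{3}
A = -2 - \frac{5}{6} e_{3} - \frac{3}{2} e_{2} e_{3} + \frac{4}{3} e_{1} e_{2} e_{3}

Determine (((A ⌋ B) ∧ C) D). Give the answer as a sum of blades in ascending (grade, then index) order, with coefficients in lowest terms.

step 1: -\frac{35}{6} - \frac{11}{4} e_{1} - \frac{5}{6} e_{1} e_{2} - 3 e_{1} e_{3} + 2 e_{1} e_{2} e_{3}
step 2: -\frac{35}{2} - \frac{33}{4} e_{1} + \frac{100}{9} e_{1} e_{2} - \frac{53}{2} e_{1} e_{3} + \frac{7}{6} e_{2} e_{3} + \frac{131}{20} e_{1} e_{2} e_{3}
step 3: \frac{265}{4} + \frac{736}{3} e_{1} + \frac{1429}{24} e_{2} - \frac{983}{8} e_{3} - \frac{917}{30} e_{1} e_{2} - \frac{647}{5} e_{1} e_{3} + \frac{250}{9} e_{2} e_{3} + \frac{169}{18} e_{1} e_{2} e_{3}
Answer: \frac{265}{4} + \frac{736}{3} e_{1} + \frac{1429}{24} e_{2} - \frac{983}{8} e_{3} - \frac{917}{30} e_{1} e_{2} - \frac{647}{5} e_{1} e_{3} + \frac{250}{9} e_{2} e_{3} + \frac{169}{18} e_{1} e_{2} e_{3}


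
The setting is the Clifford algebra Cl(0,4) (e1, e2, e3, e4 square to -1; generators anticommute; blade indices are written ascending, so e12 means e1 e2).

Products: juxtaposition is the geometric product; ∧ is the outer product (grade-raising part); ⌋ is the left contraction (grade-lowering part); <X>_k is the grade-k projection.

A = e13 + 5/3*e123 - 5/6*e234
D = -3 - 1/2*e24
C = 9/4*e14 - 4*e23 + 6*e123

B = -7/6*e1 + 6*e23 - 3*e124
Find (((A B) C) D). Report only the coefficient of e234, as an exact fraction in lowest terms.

step 1: -10*e1 - 7/6*e3 + 5*e4 + 6*e12 - 5/2*e13 + 35/18*e23 + 5*e34 + 3*e234 - 35/36*e1234
step 2: 70/9 - 5/12*e1 - 31/3*e2 - 36*e3 + 121/3*e4 + 17*e12 + 51/4*e13 + 127/9*e14 + 995/16*e23 - 13/2*e24 - 45/8*e34 + 187/4*e123 + 30*e124 + 21/8*e134 - 20*e234 - 205/8*e1234
step 3: -319/12 + 65/4*e1 + 65/6*e2 + 118*e3 - 757/6*e4 - 1045/18*e12 - 407/16*e13 - 203/6*e14 - 1515/8*e23 + 281/18*e24 - 455/32*e34 - 2223/16*e123 - 2155/24*e124 - 125/4*e134 + 42*e234 + 333/4*e1234
Answer: 42


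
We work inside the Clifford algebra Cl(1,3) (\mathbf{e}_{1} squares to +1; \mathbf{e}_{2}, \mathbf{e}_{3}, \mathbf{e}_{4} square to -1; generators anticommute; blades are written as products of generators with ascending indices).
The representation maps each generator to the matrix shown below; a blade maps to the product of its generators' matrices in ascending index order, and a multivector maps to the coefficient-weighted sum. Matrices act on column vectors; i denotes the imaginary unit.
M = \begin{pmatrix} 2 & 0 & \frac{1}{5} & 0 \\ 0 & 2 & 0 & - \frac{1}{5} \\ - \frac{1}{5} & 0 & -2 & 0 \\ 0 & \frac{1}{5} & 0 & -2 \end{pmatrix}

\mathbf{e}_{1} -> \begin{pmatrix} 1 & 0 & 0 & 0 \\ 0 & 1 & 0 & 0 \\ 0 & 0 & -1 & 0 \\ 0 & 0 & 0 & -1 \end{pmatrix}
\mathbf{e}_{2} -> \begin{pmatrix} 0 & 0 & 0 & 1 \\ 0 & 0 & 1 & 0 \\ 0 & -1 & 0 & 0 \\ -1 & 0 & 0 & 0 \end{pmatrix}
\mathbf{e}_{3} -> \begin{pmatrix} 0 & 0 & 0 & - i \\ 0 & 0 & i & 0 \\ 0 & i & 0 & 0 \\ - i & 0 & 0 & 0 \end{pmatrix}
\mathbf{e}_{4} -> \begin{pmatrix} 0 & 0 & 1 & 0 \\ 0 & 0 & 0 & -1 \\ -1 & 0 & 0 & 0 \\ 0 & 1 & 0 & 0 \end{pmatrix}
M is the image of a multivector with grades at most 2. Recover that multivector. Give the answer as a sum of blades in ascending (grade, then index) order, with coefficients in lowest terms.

Method: the blade images are trace-orthogonal — tr(rho(e_A) rho(e_B)^-1) = 4 if A = B and 0 otherwise — and rho(e_A)^-1 = (e_A)^2 * rho(e_A) with (e_A)^2 = +1 or -1, so the coefficient of e_A in the preimage is (e_A)^2 * tr(M rho(e_A))/4.
Nonzero projections over blades of grade <= 2: e_{1}: (e_{1})^2 = +1, tr(M rho(e_{1})) = 8, coefficient 2; e_{4}: (e_{4})^2 = -1, tr(M rho(e_{4})) = - \frac{4}{5}, coefficient \frac{1}{5}. Every other blade of grade <= 2 projects to 0.
Answer: 2 e_{1} + \frac{1}{5} e_{4}


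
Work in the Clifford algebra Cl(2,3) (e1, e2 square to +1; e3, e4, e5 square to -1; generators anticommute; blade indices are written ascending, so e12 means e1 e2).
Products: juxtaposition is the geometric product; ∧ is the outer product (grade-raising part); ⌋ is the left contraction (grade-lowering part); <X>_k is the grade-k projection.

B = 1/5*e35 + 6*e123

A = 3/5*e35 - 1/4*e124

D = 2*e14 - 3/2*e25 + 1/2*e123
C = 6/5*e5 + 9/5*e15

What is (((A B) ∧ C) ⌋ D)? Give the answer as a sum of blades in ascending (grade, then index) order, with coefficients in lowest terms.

step 1: -3/25 - 3/2*e34 + 18/5*e125 + 1/20*e12345
step 2: -18/125*e5 - 27/125*e15 - 9/5*e345 - 27/10*e1345
step 3: 27/125*e2
Answer: 27/125*e2


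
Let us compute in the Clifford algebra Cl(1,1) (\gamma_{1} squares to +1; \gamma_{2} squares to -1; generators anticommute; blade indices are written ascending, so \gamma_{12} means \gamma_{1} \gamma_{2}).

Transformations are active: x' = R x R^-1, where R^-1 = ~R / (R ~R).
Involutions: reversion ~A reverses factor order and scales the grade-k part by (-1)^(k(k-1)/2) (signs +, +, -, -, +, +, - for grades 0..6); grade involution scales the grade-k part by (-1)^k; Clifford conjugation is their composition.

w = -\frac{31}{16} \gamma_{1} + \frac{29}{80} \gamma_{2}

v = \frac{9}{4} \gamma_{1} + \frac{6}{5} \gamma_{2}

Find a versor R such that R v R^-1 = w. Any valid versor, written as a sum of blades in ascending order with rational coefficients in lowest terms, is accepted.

Here q(v) = q(w) = \frac{1449}{400}; the classical choice R = v + w = \frac{5}{16} \gamma_{1} + \frac{25}{16} \gamma_{2} then realises v -> w under the sandwich.
Answer: \frac{5}{16} \gamma_{1} + \frac{25}{16} \gamma_{2}


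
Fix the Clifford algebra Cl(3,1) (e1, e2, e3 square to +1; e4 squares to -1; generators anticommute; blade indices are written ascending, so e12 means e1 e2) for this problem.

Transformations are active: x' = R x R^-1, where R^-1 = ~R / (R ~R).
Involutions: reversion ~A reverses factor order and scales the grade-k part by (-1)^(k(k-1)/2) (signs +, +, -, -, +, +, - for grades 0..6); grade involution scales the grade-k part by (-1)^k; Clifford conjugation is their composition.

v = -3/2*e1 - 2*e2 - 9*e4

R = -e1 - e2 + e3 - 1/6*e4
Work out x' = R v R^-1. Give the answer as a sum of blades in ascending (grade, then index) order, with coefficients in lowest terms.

~R = -e1 - e2 + e3 - 1/6*e4, and R ~R = 107/36, so R^-1 = ~R / (107/36).
R v = 2 + 1/2*e12 + 3/2*e13 + 35/4*e14 + 2*e23 + 26/3*e24 - 9*e34
Answer: 33/214*e1 + 70/107*e2 + 144/107*e3 + 939/107*e4


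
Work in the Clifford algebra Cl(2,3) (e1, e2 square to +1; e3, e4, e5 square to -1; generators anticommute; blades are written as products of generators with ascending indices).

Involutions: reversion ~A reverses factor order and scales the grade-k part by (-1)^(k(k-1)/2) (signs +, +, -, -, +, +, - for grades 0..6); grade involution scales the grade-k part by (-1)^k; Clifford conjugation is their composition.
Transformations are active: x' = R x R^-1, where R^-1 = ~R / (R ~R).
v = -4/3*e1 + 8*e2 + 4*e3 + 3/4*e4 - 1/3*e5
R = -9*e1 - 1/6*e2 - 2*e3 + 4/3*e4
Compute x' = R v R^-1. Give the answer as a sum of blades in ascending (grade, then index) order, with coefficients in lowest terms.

~R = -9*e1 - 1/6*e2 - 2*e3 + 4/3*e4, and R ~R = 301/4, so R^-1 = ~R / (301/4).
R v = 53/3 - 650/9*e1 e2 - 116/3*e1 e3 - 179/36*e1 e4 + 3*e1 e5 + 46/3*e2 e3 - 259/24*e2 e4 + 1/18*e2 e5 - 41/6*e3 e4 + 2/3*e3 e5 - 4/9*e4 e5
Answer: -2612/903*e1 - 21884/2709*e2 - 4460/903*e3 - 1343/10836*e4 + 1/3*e5


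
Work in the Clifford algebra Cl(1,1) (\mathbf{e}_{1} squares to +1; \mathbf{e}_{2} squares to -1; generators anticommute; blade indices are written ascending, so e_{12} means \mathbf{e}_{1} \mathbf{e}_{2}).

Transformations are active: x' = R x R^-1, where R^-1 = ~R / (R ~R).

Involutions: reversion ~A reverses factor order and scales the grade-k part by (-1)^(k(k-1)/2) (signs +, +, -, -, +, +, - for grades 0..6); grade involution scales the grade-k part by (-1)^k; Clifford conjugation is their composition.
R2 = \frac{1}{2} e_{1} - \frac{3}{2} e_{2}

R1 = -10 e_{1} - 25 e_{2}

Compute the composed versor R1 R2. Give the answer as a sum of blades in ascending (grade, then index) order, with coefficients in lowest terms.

Distribute over the terms of R1 (each basis-blade product reordered to ascending indices, repeated generators contracted through their squares):
(-10 e_{1}) R2 = -5 + 15 e_{12}
(-25 e_{2}) R2 = -\frac{75}{2} + \frac{25}{2} e_{12}
Summing the partial products and collecting blades:
Answer: -\frac{85}{2} + \frac{55}{2} e_{12}


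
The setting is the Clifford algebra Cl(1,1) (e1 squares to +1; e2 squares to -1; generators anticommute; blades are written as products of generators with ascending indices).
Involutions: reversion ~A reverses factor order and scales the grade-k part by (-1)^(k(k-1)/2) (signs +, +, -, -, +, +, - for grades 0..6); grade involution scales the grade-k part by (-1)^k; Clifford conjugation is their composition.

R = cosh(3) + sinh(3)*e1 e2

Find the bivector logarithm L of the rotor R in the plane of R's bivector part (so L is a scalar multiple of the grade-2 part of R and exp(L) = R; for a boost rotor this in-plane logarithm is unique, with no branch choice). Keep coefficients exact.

The scalar part of R is cosh(3), so cosh pins the rapidity up to sign — the sign comes from the bivector part; dividing that part by sinh of the rapidity yields the plane, and the in-plane L = rapidity * plane is unique because the two sign choices cancel.
Concretely: cosh(rapidity) = cosh(3) gives rapidity = ±3, and since rapidity/sinh(rapidity) is even the sign is immaterial: L = (rapidity/sinh(rapidity)) * <R>_2 = (3/sinh(3)) * <R>_2.
Answer: 3*e1 e2


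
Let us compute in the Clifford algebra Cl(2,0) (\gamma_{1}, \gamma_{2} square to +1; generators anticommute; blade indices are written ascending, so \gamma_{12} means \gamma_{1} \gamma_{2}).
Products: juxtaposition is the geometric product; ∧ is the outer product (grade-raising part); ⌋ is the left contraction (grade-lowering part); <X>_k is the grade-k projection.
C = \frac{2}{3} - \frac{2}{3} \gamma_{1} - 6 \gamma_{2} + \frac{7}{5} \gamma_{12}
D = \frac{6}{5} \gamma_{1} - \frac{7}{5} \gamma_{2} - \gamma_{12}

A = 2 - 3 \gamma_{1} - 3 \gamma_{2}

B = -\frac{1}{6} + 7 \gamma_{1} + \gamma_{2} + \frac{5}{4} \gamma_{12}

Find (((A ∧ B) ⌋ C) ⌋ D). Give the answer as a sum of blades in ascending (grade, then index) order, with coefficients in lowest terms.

step 1: -\frac{1}{3} + \frac{29}{2} \gamma_{1} + \frac{5}{2} \gamma_{2} + \frac{41}{2} \gamma_{12}
step 2: -\frac{4823}{90} - \frac{59}{18} \gamma_{1} + \frac{223}{10} \gamma_{2} - \frac{7}{15} \gamma_{12}
step 3: -\frac{1781}{50} - \frac{6301}{150} \gamma_{1} + \frac{17618}{225} \gamma_{2} + \frac{4823}{90} \gamma_{12}
Answer: -\frac{1781}{50} - \frac{6301}{150} \gamma_{1} + \frac{17618}{225} \gamma_{2} + \frac{4823}{90} \gamma_{12}


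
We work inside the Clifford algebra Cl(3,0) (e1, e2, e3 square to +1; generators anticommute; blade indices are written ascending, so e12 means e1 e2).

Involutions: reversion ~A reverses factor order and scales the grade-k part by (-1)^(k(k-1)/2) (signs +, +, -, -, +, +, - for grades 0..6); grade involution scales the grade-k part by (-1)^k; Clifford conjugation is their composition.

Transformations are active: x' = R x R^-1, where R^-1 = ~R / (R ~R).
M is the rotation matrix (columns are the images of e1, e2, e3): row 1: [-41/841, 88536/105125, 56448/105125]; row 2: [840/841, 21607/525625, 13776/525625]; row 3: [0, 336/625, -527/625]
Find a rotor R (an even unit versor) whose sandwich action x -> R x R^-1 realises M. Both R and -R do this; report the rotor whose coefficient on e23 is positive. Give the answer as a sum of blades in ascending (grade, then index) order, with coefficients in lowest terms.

Method: write R = a + b12*e12 + b13*e13 + b23*e23 with a^2 + b12^2 + b13^2 + b23^2 = 1 (so R^-1 = ~R). Expanding the columns R e_j ~R gives tr M = 4a^2 - 1 and, from the antisymmetric part, M21 - M12 = -4a*b12, M13 - M31 = 4a*b13, M32 - M23 = -4a*b23.
Here tr M = -17889/21025, so a^2 = (1 + tr M)/4 = 784/21025 and a = ±28/145. Taking a = 28/145: M21 - M12 = 16464/105125, M13 - M31 = 56448/105125, M32 - M23 = 10752/21025, giving b12 = -147/725, b13 = 504/725, b23 = -96/145, i.e. R = 28/145 - 147/725*e12 + 504/725*e13 - 96/145*e23.
Its e23 coefficient is negative, so report the other preimage -R.
Answer: -28/145 + 147/725*e12 - 504/725*e13 + 96/145*e23. Sheet selection: the two-to-one cover makes ±R indistinguishable at the matrix level (trace -17889/21025), so uniqueness comes from the required sign on e23.


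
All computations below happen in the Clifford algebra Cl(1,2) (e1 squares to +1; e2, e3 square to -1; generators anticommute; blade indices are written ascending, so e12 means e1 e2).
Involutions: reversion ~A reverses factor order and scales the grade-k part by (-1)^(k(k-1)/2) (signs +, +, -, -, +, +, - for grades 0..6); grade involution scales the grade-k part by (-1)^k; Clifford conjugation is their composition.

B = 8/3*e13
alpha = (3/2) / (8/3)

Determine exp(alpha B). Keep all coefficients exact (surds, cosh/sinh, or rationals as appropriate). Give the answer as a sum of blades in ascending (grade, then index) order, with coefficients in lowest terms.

B^2 = (8/3)^2*(e13)^2 = 64/9*(+1) = 64/9 (a basis 2-blade squares to minus the product of its generators' squares).
B^2 = 64/9 — since the square is positive, the closed form is hyperbolic: l = 8/3, alpha*l = 3/2, so exp(alpha B) = cosh(3/2) + (sinh(3/2)/(8/3))*B = cosh(3/2) + (3*sinh(3/2)/8)*B.
Answer: cosh(3/2) + sinh(3/2)*e13


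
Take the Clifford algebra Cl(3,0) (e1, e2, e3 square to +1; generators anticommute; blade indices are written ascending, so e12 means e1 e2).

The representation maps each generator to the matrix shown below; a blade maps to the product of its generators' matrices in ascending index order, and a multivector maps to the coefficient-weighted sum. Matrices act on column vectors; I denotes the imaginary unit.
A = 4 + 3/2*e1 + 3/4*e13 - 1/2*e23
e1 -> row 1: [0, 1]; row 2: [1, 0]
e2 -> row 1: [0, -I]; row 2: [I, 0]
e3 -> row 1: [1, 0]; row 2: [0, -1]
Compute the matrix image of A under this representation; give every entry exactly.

Bivector images (products of the table entries): rho(e13) = rho(e1)rho(e3) = row 1: [0, -1]; row 2: [1, 0]; rho(e23) = rho(e2)rho(e3) = row 1: [0, I]; row 2: [I, 0].
M = (4)*1 + (3/2)*rho(e1) + (3/4)*rho(e13) + (-1/2)*rho(e23), summed entrywise (1 is the identity matrix):
Answer: row 1: [4, 3/4 - I/2]; row 2: [9/4 - I/2, 4]


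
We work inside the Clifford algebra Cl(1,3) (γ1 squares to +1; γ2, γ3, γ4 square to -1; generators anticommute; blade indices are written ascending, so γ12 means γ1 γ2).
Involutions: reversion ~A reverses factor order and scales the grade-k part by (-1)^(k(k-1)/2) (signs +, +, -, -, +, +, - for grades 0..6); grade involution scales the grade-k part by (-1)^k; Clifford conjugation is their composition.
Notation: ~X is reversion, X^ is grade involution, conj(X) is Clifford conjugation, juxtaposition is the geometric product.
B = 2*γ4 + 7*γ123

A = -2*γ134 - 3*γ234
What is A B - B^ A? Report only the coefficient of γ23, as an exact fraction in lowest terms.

first term: 4*γ13 - 21*γ14 + 6*γ23 - 14*γ24
second term: -4*γ13 - 21*γ14 - 6*γ23 - 14*γ24
Answer: 12


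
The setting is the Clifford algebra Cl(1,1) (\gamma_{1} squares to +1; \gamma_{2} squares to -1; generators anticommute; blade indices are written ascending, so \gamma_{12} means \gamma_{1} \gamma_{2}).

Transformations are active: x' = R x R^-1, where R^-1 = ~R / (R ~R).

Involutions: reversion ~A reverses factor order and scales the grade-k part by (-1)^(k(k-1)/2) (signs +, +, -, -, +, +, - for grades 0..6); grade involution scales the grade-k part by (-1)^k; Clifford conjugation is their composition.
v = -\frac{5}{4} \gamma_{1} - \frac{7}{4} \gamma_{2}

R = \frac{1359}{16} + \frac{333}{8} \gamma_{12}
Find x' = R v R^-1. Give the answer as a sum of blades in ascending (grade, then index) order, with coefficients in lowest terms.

~R = \frac{1359}{16} - \frac{333}{8} \gamma_{12}, and R ~R = \frac{1403325}{256}, so R^-1 = ~R / (\frac{1403325}{256}).
R v = -\frac{2133}{64} \gamma_{1} - \frac{6183}{64} \gamma_{2}
Answer: \frac{5017}{23100} \gamma_{1} - \frac{28733}{23100} \gamma_{2}


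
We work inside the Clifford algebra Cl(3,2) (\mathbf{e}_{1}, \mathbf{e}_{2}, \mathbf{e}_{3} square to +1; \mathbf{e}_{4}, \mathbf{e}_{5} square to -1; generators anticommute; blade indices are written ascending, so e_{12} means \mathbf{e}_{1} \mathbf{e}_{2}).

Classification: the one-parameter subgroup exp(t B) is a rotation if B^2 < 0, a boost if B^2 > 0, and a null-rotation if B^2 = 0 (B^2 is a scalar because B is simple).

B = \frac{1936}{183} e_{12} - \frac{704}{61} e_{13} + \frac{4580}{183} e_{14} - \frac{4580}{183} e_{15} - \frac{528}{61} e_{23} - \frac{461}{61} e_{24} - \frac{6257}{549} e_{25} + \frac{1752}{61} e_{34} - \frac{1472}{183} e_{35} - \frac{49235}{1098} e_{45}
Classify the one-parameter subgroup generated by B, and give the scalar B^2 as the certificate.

B^2 term by term: the squares give (\frac{1936}{183})^2*(e_{12})^2 + (-\frac{704}{61})^2*(e_{13})^2 + (\frac{4580}{183})^2*(e_{14})^2 + (-\frac{4580}{183})^2*(e_{15})^2 + (-\frac{528}{61})^2*(e_{23})^2 + (-\frac{461}{61})^2*(e_{24})^2 + (-\frac{6257}{549})^2*(e_{25})^2 + (\frac{1752}{61})^2*(e_{34})^2 + (-\frac{1472}{183})^2*(e_{35})^2 + (-\frac{49235}{1098})^2*(e_{45})^2 = \frac{3748096}{33489}*(-1) + \frac{495616}{3721}*(-1) + \frac{20976400}{33489}*(+1) + \frac{20976400}{33489}*(+1) + \frac{278784}{3721}*(-1) + \frac{212521}{3721}*(+1) + \frac{39150049}{301401}*(+1) + \frac{3069504}{3721}*(+1) + \frac{2166784}{33489}*(+1) + \frac{2424085225}{1205604}*(-1) = -\frac{49}{36} (each basis 2-blade squares to minus the product of its generators' squares); cross terms between blades sharing an index anticommute and cancel; the commuting (index-disjoint) pairs give grade-4 terms 2*c*c'*(blade product), which cancel blade by blade — e_{1234}: \frac{2261248}{3721} - \frac{649088}{3721} - \frac{1612160}{3721} = 0; e_{1235}: -\frac{5699584}{33489} - \frac{8809856}{33489} + \frac{1612160}{3721} = 0; e_{1245}: -\frac{95318960}{100467} + \frac{57314120}{100467} + \frac{4222760}{11163} = 0; e_{1345}: \frac{34661440}{33489} + \frac{13483520}{33489} - \frac{5349440}{3721} = 0; e_{2345}: \frac{8665360}{11163} - \frac{1357184}{11163} - \frac{7308176}{11163} = 0 — confirming B is simple. So B^2 = -\frac{49}{36}.
Answer: rotation, certificate B^2 = -\frac{49}{36}. The invariant at work: B^2 = -\frac{49}{36} is unchanged by conjugation, hence its sign classifies the subgroup whatever basis B is written in.


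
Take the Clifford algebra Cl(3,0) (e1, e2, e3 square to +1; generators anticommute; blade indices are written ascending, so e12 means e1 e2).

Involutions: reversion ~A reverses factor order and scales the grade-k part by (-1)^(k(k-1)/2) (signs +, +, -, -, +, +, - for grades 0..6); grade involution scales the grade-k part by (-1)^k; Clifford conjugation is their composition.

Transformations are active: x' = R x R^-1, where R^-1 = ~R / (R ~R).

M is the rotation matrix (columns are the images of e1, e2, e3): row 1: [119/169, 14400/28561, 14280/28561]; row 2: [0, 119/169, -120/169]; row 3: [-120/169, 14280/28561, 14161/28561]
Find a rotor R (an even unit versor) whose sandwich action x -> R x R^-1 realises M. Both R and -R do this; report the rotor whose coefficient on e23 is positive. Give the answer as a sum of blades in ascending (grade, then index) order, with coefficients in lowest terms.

Method: write R = a + b12*e12 + b13*e13 + b23*e23 with a^2 + b12^2 + b13^2 + b23^2 = 1 (so R^-1 = ~R). Expanding the columns R e_j ~R gives tr M = 4a^2 - 1 and, from the antisymmetric part, M21 - M12 = -4a*b12, M13 - M31 = 4a*b13, M32 - M23 = -4a*b23.
Here tr M = 54383/28561, so a^2 = (1 + tr M)/4 = 20736/28561 and a = ±144/169. Taking a = 144/169: M21 - M12 = -14400/28561, M13 - M31 = 34560/28561, M32 - M23 = 34560/28561, giving b12 = 25/169, b13 = 60/169, b23 = -60/169, i.e. R = 144/169 + 25/169*e12 + 60/169*e13 - 60/169*e23.
Its e23 coefficient is negative, so report the other preimage -R.
Answer: -144/169 - 25/169*e12 - 60/169*e13 + 60/169*e23. Note: both R and -R realise this M (trace 54383/28561); the covering map identifies them, and the e23-coefficient sign is the tie-breaker.


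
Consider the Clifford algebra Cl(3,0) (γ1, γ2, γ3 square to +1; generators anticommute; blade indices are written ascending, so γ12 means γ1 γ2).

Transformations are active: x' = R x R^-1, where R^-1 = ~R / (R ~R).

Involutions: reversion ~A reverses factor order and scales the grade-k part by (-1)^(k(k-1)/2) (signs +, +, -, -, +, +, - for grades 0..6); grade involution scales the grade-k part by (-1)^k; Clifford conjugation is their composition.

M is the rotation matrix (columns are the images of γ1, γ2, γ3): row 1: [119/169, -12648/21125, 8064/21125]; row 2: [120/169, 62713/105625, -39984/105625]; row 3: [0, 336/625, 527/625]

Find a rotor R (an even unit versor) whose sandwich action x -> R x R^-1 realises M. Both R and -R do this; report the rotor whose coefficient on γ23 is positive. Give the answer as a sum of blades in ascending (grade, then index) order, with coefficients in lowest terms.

Method: write R = a + b12*γ12 + b13*γ13 + b23*γ23 with a^2 + b12^2 + b13^2 + b23^2 = 1 (so R^-1 = ~R). Expanding the columns R e_j ~R gives tr M = 4a^2 - 1 and, from the antisymmetric part, M21 - M12 = -4a*b12, M13 - M31 = 4a*b13, M32 - M23 = -4a*b23.
Here tr M = 226151/105625, so a^2 = (1 + tr M)/4 = 82944/105625 and a = ±288/325. Taking a = 288/325: M21 - M12 = 27648/21125, M13 - M31 = 8064/21125, M32 - M23 = 96768/105625, giving b12 = -24/65, b13 = 7/65, b23 = -84/325, i.e. R = 288/325 - 24/65*γ12 + 7/65*γ13 - 84/325*γ23.
Its γ23 coefficient is negative, so report the other preimage -R.
Answer: -288/325 + 24/65*γ12 - 7/65*γ13 + 84/325*γ23. Recall the cover is two-to-one: with M of trace 226151/105625, both preimages act alike, and the stated γ23 sign chooses the sheet.


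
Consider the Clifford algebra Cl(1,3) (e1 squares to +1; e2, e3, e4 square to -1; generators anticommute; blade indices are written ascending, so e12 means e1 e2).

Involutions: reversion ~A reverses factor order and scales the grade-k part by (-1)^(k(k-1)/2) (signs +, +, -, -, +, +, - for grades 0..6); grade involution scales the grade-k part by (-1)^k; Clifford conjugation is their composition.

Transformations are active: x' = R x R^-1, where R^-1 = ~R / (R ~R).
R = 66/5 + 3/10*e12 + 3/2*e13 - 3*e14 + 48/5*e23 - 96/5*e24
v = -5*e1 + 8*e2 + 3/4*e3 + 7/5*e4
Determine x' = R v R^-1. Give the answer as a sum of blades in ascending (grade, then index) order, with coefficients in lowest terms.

~R = 66/5 - 3/10*e12 - 3/2*e13 + 3*e14 - 48/5*e23 + 96/5*e24, and R ~R = 6237/10, so R^-1 = ~R / (6237/10).
R v = -2613/40*e1 + 6339/50*e2 + 471/5*e3 - 3753/25*e4 - 2391/40*e123 + 6021/50*e124 + 87/20*e134 + 696/25*e234
Answer: -13512/1925*e1 - 31413/7700*e2 + 19123/3850*e3 - 27081/3850*e4


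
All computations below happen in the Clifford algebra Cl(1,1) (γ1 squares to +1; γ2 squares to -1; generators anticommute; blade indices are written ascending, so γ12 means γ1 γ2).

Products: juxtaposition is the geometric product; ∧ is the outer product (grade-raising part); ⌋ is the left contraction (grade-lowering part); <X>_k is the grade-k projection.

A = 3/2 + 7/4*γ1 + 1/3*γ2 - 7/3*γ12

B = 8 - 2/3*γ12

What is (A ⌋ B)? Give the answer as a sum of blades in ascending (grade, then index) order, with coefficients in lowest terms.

step 1: 122/9 - 2/9*γ1 - 7/6*γ2 - γ12
Answer: 122/9 - 2/9*γ1 - 7/6*γ2 - γ12


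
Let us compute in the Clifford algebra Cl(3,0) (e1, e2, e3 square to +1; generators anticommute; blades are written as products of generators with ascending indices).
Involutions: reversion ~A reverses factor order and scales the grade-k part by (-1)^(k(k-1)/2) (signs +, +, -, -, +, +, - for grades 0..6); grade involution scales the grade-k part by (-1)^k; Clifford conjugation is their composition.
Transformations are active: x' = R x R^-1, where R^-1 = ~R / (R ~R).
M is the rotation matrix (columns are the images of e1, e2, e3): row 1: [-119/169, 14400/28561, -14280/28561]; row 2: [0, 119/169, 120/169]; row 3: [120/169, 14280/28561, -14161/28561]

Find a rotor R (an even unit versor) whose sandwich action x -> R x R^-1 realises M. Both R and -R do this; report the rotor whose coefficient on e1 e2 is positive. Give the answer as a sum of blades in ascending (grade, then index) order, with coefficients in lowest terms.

Method: write R = a + b12*e1 e2 + b13*e1 e3 + b23*e2 e3 with a^2 + b12^2 + b13^2 + b23^2 = 1 (so R^-1 = ~R). Expanding the columns R e_j ~R gives tr M = 4a^2 - 1 and, from the antisymmetric part, M21 - M12 = -4a*b12, M13 - M31 = 4a*b13, M32 - M23 = -4a*b23.
Here tr M = -14161/28561, so a^2 = (1 + tr M)/4 = 3600/28561 and a = ±60/169. Taking a = 60/169: M21 - M12 = -14400/28561, M13 - M31 = -34560/28561, M32 - M23 = -6000/28561, giving b12 = 60/169, b13 = -144/169, b23 = 25/169, i.e. R = 60/169 + 60/169*e1 e2 - 144/169*e1 e3 + 25/169*e2 e3.
Its e1 e2 coefficient is already positive.
Answer: 60/169 + 60/169*e1 e2 - 144/169*e1 e3 + 25/169*e2 e3. Recall the cover is two-to-one: with M of trace -14161/28561, both preimages act alike, and the stated e1 e2 sign chooses the sheet.


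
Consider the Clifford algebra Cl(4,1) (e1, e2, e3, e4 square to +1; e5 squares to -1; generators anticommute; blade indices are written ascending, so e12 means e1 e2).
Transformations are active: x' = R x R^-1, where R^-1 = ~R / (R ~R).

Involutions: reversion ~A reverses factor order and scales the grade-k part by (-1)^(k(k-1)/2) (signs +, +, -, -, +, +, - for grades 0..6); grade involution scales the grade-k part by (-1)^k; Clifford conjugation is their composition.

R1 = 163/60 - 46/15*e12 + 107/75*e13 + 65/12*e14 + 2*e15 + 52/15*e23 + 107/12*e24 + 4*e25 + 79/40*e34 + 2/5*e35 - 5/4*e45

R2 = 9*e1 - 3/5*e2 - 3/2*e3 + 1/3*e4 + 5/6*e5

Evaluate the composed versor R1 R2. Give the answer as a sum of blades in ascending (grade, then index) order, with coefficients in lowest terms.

Distribute over the terms of R2 (each basis-blade product reordered to ascending indices, repeated generators contracted through their squares):
R1 (9*e1) = 489/20*e1 + 138/5*e2 - 321/25*e3 - 195/4*e4 - 18*e5 + 156/5*e123 + 321/4*e124 + 36*e125 + 711/40*e134 + 18/5*e135 - 45/4*e145
R1 (-3/5*e2) = 46/25*e1 - 163/100*e2 + 52/25*e3 + 107/20*e4 + 12/5*e5 + 107/125*e123 + 13/4*e124 + 6/5*e125 - 237/200*e234 - 6/25*e235 + 3/4*e245
R1 (-3/2*e3) = -107/50*e1 - 26/5*e2 - 163/40*e3 + 237/80*e4 + 3/5*e5 + 23/5*e123 + 65/8*e134 + 3*e135 + 107/8*e234 + 6*e235 + 15/8*e345
R1 (1/3*e4) = 65/36*e1 + 107/36*e2 + 79/120*e3 + 163/180*e4 + 5/12*e5 - 46/45*e124 + 107/225*e134 - 2/3*e145 + 52/45*e234 - 4/3*e245 - 2/15*e345
R1 (5/6*e5) = -5/3*e1 - 10/3*e2 - 1/3*e3 + 25/24*e4 + 163/72*e5 - 23/9*e125 + 107/90*e135 + 325/72*e145 + 26/9*e235 + 535/72*e245 + 79/48*e345
Summing the partial products and collecting blades:
Answer: 1093/45*e1 + 4592/225*e2 - 1451/100*e3 - 27713/720*e4 - 887/72*e5 + 4582/125*e123 + 7423/90*e124 + 1559/45*e125 + 11869/450*e134 + 701/90*e135 - 533/72*e145 + 12011/900*e234 + 1946/225*e235 + 493/72*e245 + 271/80*e345


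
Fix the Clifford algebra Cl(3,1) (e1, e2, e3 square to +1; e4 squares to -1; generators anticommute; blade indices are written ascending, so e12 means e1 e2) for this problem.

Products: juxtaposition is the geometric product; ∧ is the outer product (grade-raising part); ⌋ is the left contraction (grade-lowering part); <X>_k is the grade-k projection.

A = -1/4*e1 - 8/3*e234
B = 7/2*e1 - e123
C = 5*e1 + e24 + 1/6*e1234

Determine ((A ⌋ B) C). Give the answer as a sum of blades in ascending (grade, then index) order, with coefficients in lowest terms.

step 1: -7/8 + 1/4*e23
step 2: -35/8*e1 - 1/24*e14 - 7/8*e24 - 1/4*e34 + 5/4*e123 - 7/48*e1234
Answer: -35/8*e1 - 1/24*e14 - 7/8*e24 - 1/4*e34 + 5/4*e123 - 7/48*e1234


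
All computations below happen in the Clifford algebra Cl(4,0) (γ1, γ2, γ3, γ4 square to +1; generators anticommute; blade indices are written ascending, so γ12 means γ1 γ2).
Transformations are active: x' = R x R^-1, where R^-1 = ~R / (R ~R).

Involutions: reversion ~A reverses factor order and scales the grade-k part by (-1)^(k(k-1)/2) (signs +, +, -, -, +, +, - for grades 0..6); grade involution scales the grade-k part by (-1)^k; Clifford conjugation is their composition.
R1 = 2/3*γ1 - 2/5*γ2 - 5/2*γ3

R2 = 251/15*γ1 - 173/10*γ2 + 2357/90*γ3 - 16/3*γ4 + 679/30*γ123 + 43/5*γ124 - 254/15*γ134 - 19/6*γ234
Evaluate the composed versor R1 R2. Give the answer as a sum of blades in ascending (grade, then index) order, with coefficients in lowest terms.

Distribute over the terms of R1 (each basis-blade product reordered to ascending indices, repeated generators contracted through their squares):
(2/3*γ1) R2 = 502/45 - 173/15*γ12 + 2357/135*γ13 - 32/9*γ14 + 679/45*γ23 + 86/15*γ24 - 508/45*γ34 - 19/9*γ1234
(-2/5*γ2) R2 = 173/25 + 502/75*γ12 + 679/75*γ13 + 86/25*γ14 - 2357/225*γ23 + 32/15*γ24 + 19/15*γ34 - 508/75*γ1234
(-5/2*γ3) R2 = -2357/36 - 679/12*γ12 + 251/6*γ13 - 127/3*γ14 - 173/4*γ23 - 95/12*γ24 + 40/3*γ34 - 43/2*γ1234
Summing the partial products and collecting blades:
Answer: -14219/300 - 18427/300*γ12 + 92267/1350*γ13 - 9551/225*γ14 - 11591/300*γ23 - 1/20*γ24 + 149/45*γ34 - 13673/450*γ1234


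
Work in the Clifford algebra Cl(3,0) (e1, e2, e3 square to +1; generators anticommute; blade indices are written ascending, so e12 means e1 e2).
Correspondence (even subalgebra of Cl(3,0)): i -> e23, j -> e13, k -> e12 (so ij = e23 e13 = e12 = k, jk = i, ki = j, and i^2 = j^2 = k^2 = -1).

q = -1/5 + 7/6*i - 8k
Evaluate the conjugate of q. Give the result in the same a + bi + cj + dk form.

In blades: q = -1/5 - 8*e12 + 7/6*e23.
Quaternion conjugation is reversion on the even subalgebra: the scalar is fixed and every grade-2 blade flips sign, giving -1/5 + 8*e12 - 7/6*e23; translating back:
Answer: -1/5 - 7/6*i + 8k


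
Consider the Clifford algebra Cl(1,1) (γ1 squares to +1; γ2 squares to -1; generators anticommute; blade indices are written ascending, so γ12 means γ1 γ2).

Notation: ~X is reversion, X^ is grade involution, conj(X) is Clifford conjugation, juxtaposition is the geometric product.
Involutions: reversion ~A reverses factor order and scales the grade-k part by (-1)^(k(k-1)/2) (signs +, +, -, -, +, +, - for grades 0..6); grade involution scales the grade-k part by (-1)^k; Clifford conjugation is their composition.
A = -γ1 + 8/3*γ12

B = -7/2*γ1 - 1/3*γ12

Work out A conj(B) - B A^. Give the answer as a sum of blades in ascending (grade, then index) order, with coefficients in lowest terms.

first term: -47/18 - 29/3*γ2
second term: -79/18 - 9*γ2
Answer: 16/9 - 2/3*γ2


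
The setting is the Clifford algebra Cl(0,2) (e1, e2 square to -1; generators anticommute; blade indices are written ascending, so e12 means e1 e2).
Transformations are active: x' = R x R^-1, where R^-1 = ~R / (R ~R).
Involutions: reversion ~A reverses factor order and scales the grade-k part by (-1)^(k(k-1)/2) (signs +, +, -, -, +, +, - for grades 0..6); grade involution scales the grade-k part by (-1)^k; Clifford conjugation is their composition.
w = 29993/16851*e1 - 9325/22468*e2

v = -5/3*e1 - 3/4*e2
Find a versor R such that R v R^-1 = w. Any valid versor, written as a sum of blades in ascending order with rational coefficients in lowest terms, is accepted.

The midline construction: v and w both square to -481/144, so reflecting in their sum 636/5617*e1 - 6544/5617*e2 exchanges them.
Answer: 636/5617*e1 - 6544/5617*e2


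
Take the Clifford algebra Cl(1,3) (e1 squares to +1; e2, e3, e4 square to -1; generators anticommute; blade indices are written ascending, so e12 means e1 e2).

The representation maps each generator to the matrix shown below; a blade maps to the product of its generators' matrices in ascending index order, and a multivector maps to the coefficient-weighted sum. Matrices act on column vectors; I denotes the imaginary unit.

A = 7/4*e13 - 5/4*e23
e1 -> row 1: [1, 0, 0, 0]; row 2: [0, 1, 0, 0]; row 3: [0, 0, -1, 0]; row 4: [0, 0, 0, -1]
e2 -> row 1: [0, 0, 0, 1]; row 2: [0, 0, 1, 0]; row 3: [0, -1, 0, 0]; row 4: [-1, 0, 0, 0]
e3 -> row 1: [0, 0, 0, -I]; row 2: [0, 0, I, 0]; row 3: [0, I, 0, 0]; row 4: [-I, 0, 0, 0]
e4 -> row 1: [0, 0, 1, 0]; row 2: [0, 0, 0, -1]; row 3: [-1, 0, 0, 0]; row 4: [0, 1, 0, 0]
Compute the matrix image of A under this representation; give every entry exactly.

Bivector images (products of the table entries): rho(e13) = rho(e1)rho(e3) = row 1: [0, 0, 0, -I]; row 2: [0, 0, I, 0]; row 3: [0, -I, 0, 0]; row 4: [I, 0, 0, 0]; rho(e23) = rho(e2)rho(e3) = row 1: [-I, 0, 0, 0]; row 2: [0, I, 0, 0]; row 3: [0, 0, -I, 0]; row 4: [0, 0, 0, I].
M = (7/4)*rho(e13) + (-5/4)*rho(e23), summed entrywise:
Answer: row 1: [5*I/4, 0, 0, -7*I/4]; row 2: [0, -5*I/4, 7*I/4, 0]; row 3: [0, -7*I/4, 5*I/4, 0]; row 4: [7*I/4, 0, 0, -5*I/4]


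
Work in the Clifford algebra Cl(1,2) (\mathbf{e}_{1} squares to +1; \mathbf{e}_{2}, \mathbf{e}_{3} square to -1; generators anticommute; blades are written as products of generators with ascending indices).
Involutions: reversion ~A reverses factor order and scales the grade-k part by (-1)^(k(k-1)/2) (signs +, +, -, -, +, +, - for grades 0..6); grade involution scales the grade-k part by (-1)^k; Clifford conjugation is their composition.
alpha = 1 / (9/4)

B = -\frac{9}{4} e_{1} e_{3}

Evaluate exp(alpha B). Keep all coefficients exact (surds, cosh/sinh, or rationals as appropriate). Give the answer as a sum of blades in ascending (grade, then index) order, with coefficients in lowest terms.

B^2 = (-\frac{9}{4})^2*(e_{1} e_{3})^2 = \frac{81}{16}*(+1) = \frac{81}{16} (a basis 2-blade squares to minus the product of its generators' squares).
B^2 = \frac{81}{16} — the series telescopes hyperbolically here: l = \frac{9}{4}, alpha*l = 1, so exp(alpha B) = cosh(1) + (sinh(1)/(\frac{9}{4}))*B = \cosh{\left(1 \right)} + (\frac{4 \sinh{\left(1 \right)}}{9})*B.
Answer: \cosh{\left(1 \right)} - \sinh{\left(1 \right)} e_{1} e_{3}


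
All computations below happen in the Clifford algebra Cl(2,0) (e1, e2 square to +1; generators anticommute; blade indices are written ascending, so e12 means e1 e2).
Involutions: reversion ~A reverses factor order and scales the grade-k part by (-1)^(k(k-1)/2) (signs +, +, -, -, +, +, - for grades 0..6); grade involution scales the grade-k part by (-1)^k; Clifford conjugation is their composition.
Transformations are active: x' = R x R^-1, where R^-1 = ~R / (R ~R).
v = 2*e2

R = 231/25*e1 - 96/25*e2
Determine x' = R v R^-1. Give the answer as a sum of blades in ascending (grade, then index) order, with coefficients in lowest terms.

~R = 231/25*e1 - 96/25*e2, and R ~R = 62577/625, so R^-1 = ~R / (62577/625).
R v = -192/25 + 462/25*e12
Answer: -9856/6953*e1 - 9810/6953*e2


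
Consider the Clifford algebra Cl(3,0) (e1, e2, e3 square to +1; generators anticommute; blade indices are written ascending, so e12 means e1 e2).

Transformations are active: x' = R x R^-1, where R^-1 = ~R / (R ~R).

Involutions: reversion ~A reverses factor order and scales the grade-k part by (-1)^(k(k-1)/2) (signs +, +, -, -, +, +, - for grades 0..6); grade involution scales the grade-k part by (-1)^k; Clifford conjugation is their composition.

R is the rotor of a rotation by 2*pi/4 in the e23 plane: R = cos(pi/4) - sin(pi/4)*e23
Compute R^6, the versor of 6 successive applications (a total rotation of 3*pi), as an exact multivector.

Half-angle bookkeeping: 6 applications in e23 add up to rotor phase 6*pi/4 = 3*pi/2, so R^6 = cos(3*pi/2) - sin(3*pi/2)*e23.
cos(3*pi/2) = 0 and sin(3*pi/2) = -1, so R^6 = e23. The net rotation is 1*pi (after discarding 1 full turn, each of which contributes a factor -1 to the rotor); the rotor keeps the half-angle phase exactly.
Answer: e23


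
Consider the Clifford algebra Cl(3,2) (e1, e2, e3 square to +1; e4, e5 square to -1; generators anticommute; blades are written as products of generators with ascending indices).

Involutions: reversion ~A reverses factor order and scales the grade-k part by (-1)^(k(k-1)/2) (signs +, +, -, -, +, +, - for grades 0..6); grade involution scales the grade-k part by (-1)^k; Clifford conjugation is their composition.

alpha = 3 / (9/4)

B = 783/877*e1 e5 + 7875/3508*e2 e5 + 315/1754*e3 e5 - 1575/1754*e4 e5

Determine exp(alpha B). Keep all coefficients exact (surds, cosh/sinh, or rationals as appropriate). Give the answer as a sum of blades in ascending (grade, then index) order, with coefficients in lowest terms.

B^2 term by term: the squares give (783/877)^2*(e1 e5)^2 + (7875/3508)^2*(e2 e5)^2 + (315/1754)^2*(e3 e5)^2 + (-1575/1754)^2*(e4 e5)^2 = 613089/769129*(+1) + 62015625/12306064*(+1) + 99225/3076516*(+1) + 2480625/3076516*(-1) = 81/16 (each basis 2-blade squares to minus the product of its generators' squares); cross terms between blades sharing an index anticommute and cancel. So B^2 = 81/16.
B^2 = 81/16 — the series telescopes hyperbolically here: l = 9/4, alpha*l = 3, so exp(alpha B) = cosh(3) + (sinh(3)/(9/4))*B = cosh(3) + (4*sinh(3)/9)*B.
Answer: cosh(3) + 348*sinh(3)/877*e1 e5 + 875*sinh(3)/877*e2 e5 + 70*sinh(3)/877*e3 e5 - 350*sinh(3)/877*e4 e5


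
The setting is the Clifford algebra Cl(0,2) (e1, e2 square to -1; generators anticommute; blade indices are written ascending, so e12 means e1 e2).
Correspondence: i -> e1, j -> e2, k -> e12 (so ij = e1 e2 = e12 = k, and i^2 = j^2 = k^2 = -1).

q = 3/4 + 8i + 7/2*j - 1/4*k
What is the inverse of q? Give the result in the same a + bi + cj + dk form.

In blades: q = 3/4 + 8*e1 + 7/2*e2 - 1/4*e12.
With qbar = 3/4 - 8*e1 - 7/2*e2 + 1/4*e12 (scalar fixed, mapped units negated), q qbar = 615/8 (the sum of squared coefficients), so q^-1 = qbar / (615/8) = 2/205 - 64/615*e1 - 28/615*e2 + 2/615*e12; translating back:
Answer: 2/205 - 64/615*i - 28/615*j + 2/615*k


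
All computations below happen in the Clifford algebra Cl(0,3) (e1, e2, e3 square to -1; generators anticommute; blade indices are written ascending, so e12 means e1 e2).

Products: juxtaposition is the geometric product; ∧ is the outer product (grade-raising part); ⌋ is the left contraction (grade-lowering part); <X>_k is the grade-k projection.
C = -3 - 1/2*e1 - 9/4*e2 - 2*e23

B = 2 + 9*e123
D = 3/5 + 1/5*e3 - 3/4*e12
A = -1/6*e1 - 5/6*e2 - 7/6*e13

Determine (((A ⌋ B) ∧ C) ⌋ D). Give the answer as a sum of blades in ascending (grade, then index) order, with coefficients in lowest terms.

step 1: -21/2*e2 - 15/2*e13 + 3/2*e23
step 2: 63/2*e2 - 21/4*e12 + 45/2*e13 - 9/2*e23 - 141/8*e123
step 3: -63/16 - 189/8*e1
Answer: -63/16 - 189/8*e1


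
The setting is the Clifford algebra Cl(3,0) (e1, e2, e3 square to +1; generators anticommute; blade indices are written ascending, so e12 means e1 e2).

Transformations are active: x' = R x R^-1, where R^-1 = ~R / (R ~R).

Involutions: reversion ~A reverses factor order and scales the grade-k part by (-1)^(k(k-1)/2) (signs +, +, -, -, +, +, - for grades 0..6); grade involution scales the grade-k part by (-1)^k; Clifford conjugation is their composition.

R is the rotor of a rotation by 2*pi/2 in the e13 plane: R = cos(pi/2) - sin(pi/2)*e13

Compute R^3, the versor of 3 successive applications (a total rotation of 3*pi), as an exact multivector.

Because a rotor carries half the rotation angle, composing 3 copies of this e13-plane rotor multiplies the phase: 3*(pi/2) = 3*pi/2, hence R^3 = cos(3*pi/2) - sin(3*pi/2)*e13.
cos(3*pi/2) = 0 and sin(3*pi/2) = -1, so R^3 = e13. The net rotation is 1*pi (after discarding 1 full turn, each of which contributes a factor -1 to the rotor); the rotor keeps the half-angle phase exactly.
Answer: e13
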